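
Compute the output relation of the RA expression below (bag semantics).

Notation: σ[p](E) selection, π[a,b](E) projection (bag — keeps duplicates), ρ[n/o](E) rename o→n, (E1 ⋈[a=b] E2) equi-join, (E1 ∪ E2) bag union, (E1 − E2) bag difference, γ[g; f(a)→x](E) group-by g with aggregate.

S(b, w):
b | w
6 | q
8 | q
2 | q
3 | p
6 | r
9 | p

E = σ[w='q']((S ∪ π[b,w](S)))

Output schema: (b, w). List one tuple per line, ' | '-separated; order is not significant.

Row counts bottom-up:
  S → 6
  S → 6
  π[b,w](S) → 6
  (S ∪ π[b,w](S)) → 12
  σ[w='q']((S ∪ π[b,w](S))) → 6

== RESULT ==
b | w
2 | q
2 | q
6 | q
6 | q
8 | q
8 | q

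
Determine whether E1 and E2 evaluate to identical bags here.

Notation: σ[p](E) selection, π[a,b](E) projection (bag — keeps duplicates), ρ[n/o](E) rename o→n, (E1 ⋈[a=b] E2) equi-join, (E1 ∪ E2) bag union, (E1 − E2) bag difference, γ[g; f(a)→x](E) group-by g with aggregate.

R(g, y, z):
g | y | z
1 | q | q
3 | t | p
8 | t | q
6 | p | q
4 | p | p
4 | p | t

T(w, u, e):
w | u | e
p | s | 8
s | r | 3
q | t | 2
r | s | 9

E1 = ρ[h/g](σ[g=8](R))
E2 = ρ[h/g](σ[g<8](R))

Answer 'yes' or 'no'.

E1 stepwise |·|:
  R → 6
  σ[g=8](R) → 1
  ρ[h/g](σ[g=8](R)) → 1
E2 stepwise |·|:
  R → 6
  σ[g<8](R) → 5
  ρ[h/g](σ[g<8](R)) → 5

E1 result:
h | y | z
8 | t | q
E2 result:
h | y | z
1 | q | q
3 | t | p
4 | p | p
4 | p | t
6 | p | q
Witness: (8, 't', 'q') appears 1× in E1 but 0× in E2.

no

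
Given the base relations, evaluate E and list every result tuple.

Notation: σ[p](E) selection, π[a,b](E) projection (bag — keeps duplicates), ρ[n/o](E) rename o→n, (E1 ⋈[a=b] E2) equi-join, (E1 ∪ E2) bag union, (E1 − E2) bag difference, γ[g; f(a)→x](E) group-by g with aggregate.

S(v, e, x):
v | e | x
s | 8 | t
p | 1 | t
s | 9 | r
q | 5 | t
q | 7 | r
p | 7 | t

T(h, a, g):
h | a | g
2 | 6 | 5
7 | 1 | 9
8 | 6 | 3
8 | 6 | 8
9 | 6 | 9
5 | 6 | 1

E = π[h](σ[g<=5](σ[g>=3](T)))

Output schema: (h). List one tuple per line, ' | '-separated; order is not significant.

Subexpression sizes:
  T → 6
  σ[g>=3](T) → 5
  σ[g<=5](σ[g>=3](T)) → 2
  π[h](σ[g<=5](σ[g>=3](T))) → 2

== RESULT ==
h
2
8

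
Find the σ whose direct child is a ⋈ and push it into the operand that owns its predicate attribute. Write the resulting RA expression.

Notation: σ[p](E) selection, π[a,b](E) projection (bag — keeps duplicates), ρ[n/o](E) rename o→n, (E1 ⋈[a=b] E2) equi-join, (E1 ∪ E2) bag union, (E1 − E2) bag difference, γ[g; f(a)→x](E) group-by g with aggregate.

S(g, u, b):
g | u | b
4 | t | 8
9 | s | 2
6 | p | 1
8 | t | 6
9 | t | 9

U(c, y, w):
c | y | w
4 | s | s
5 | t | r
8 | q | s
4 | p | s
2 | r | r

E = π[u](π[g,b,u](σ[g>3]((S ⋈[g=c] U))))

σ filters on g, owned by the left side.
E' = π[u](π[g,b,u]((σ[g>3](S) ⋈[g=c] U)))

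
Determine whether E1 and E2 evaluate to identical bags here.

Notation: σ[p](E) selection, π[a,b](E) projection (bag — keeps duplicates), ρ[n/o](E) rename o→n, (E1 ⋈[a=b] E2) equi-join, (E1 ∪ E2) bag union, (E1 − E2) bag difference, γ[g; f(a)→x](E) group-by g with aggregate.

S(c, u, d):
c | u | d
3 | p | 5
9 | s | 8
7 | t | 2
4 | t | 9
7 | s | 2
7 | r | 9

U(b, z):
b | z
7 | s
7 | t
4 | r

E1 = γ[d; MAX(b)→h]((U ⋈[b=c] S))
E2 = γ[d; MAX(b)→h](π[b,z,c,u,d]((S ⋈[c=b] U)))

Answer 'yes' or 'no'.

E1 subexpression sizes:
  U → 3
  S → 6
  (U ⋈[b=c] S) → 7
  γ[d; MAX(b)→h]((U ⋈[b=c] S)) → 2
E2 subexpression sizes:
  S → 6
  U → 3
  (S ⋈[c=b] U) → 7
  π[b,z,c,u,d]((S ⋈[c=b] U)) → 7
  γ[d; MAX(b)→h](π[b,z,c,u,d]((S ⋈[c=b] U))) → 2

E1 and E2 produce the same multiset:
d | h
2 | 7
9 | 7

yes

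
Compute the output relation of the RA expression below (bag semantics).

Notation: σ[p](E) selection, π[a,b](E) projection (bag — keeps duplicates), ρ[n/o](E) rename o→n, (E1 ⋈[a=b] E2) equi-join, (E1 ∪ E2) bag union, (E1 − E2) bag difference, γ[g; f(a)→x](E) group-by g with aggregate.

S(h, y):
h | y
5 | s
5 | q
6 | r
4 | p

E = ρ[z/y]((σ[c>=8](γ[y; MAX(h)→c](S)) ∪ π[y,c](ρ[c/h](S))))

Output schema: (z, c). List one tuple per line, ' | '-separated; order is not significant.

Stepwise |·|:
  S → 4
  γ[y; MAX(h)→c](S) → 4
  σ[c>=8](γ[y; MAX(h)→c](S)) → 0
  S → 4
  ρ[c/h](S) → 4
  π[y,c](ρ[c/h](S)) → 4
  (σ[c>=8](γ[y; MAX(h)→c](S)) ∪ π[y,c](ρ[c/h](S))) → 4
  ρ[z/y]((σ[c>=8](γ[y; MAX(h)→c](S)) ∪ π[y,c](ρ[c/h](S)))) → 4

== RESULT ==
z | c
p | 4
q | 5
r | 6
s | 5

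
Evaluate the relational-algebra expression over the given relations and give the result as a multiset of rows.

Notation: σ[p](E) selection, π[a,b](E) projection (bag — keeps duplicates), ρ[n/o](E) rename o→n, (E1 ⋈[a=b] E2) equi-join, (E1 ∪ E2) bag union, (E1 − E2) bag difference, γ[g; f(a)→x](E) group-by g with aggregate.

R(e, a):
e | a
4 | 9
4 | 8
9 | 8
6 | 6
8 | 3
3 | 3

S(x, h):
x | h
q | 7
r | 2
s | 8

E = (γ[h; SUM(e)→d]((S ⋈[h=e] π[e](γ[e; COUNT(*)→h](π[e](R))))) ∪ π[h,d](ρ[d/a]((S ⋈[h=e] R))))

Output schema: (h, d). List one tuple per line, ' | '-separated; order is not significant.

Subexpression sizes:
  S → 3
  R → 6
  π[e](R) → 6
  γ[e; COUNT(*)→h](π[e](R)) → 5
  π[e](γ[e; COUNT(*)→h](π[e](R))) → 5
  (S ⋈[h=e] π[e](γ[e; COUNT(*)→h](π[e](R)))) → 1
  γ[h; SUM(e)→d]((S ⋈[h=e] π[e](γ[e; COUNT(*)→h](π[e](R))))) → 1
  S → 3
  R → 6
  (S ⋈[h=e] R) → 1
  ρ[d/a]((S ⋈[h=e] R)) → 1
  π[h,d](ρ[d/a]((S ⋈[h=e] R))) → 1
  (γ[h; SUM(e)→d]((S ⋈[h=e] π[e](γ[e; COUNT(*)→h](π[e](R))))) ∪ π[h,d](ρ[d/a]((S ⋈[h=e] R)))) → 2

== RESULT ==
h | d
8 | 3
8 | 8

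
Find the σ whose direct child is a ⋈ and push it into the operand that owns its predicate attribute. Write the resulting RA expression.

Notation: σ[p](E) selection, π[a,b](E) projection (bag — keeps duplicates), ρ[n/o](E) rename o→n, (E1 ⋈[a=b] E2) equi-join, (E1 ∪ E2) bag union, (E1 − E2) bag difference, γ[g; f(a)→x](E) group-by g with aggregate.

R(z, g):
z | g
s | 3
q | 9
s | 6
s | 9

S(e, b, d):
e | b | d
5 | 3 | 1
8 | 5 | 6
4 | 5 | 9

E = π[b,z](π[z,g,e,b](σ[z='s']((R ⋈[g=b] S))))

σ filters on z, owned by the left side.
E' = π[b,z](π[z,g,e,b]((σ[z='s'](R) ⋈[g=b] S)))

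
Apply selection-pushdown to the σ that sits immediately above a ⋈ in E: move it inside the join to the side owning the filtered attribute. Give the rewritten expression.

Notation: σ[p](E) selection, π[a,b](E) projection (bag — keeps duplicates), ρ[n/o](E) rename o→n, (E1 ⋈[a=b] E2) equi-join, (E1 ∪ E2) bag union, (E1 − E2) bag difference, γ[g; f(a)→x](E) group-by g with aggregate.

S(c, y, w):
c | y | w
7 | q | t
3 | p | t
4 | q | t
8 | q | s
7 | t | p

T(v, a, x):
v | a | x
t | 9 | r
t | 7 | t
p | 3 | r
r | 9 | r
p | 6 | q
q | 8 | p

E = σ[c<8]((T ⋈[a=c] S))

σ filters on c, owned by the right side.
E' = (T ⋈[a=c] σ[c<8](S))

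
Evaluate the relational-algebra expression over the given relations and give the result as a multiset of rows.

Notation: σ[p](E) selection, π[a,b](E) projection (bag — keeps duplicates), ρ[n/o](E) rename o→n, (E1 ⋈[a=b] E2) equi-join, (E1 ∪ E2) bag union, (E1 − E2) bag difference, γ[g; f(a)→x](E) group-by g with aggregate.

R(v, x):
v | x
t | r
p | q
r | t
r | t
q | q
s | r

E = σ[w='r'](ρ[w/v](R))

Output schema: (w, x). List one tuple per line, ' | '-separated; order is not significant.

Row counts bottom-up:
  R → 6
  ρ[w/v](R) → 6
  σ[w='r'](ρ[w/v](R)) → 2

== RESULT ==
w | x
r | t
r | t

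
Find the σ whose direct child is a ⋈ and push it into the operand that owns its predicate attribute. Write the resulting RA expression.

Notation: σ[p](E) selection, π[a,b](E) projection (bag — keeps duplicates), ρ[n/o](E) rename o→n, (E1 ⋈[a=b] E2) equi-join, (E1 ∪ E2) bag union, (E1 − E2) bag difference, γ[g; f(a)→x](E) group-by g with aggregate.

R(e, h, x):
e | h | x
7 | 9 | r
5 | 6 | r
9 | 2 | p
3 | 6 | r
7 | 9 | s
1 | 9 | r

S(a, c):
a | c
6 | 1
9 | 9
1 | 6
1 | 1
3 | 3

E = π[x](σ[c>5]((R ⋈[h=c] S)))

σ filters on c, owned by the right side.
E' = π[x]((R ⋈[h=c] σ[c>5](S)))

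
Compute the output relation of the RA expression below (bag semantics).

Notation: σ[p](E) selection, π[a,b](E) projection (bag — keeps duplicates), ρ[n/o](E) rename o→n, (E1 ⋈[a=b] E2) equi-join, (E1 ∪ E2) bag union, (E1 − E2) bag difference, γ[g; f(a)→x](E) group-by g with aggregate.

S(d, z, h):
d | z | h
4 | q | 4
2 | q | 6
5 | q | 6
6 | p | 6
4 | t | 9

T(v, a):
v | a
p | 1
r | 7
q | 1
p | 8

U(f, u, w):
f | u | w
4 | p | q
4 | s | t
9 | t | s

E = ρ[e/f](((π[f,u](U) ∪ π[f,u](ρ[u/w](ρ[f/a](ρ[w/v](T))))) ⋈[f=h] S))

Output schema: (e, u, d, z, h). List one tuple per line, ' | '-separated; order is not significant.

Stepwise |·|:
  U → 3
  π[f,u](U) → 3
  T → 4
  ρ[w/v](T) → 4
  ρ[f/a](ρ[w/v](T)) → 4
  ρ[u/w](ρ[f/a](ρ[w/v](T))) → 4
  π[f,u](ρ[u/w](ρ[f/a](ρ[w/v](T)))) → 4
  (π[f,u](U) ∪ π[f,u](ρ[u/w](ρ[f/a](ρ[w/v](T))))) → 7
  S → 5
  ((π[f,u](U) ∪ π[f,u](ρ[u/w](ρ[f/a](ρ[w/v](T))))) ⋈[f=h] S) → 3
  ρ[e/f](((π[f,u](U) ∪ π[f,u](ρ[u/w](ρ[f/a](ρ[w/v](T))))) ⋈[f=h] S)) → 3

== RESULT ==
e | u | d | z | h
4 | p | 4 | q | 4
4 | s | 4 | q | 4
9 | t | 4 | t | 9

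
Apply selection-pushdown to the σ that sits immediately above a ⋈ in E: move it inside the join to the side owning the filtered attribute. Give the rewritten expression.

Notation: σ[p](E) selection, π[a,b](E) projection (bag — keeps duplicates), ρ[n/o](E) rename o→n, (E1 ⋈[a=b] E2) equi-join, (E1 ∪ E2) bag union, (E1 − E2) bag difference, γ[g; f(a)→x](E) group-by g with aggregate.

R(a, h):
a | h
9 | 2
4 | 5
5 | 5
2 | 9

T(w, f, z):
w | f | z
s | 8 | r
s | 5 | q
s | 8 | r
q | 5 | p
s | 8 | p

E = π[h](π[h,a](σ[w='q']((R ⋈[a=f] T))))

σ filters on w, owned by the right side.
E' = π[h](π[h,a]((R ⋈[a=f] σ[w='q'](T))))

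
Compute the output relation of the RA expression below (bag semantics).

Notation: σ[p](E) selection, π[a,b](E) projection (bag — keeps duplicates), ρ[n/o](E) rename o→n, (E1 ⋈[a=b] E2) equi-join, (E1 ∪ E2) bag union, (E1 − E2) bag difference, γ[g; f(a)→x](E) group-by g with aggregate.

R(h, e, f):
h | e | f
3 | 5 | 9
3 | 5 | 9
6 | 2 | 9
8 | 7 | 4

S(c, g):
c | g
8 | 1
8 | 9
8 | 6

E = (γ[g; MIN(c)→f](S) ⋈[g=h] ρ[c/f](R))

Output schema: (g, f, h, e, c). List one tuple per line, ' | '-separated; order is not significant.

Subexpression sizes:
  S → 3
  γ[g; MIN(c)→f](S) → 3
  R → 4
  ρ[c/f](R) → 4
  (γ[g; MIN(c)→f](S) ⋈[g=h] ρ[c/f](R)) → 1

== RESULT ==
g | f | h | e | c
6 | 8 | 6 | 2 | 9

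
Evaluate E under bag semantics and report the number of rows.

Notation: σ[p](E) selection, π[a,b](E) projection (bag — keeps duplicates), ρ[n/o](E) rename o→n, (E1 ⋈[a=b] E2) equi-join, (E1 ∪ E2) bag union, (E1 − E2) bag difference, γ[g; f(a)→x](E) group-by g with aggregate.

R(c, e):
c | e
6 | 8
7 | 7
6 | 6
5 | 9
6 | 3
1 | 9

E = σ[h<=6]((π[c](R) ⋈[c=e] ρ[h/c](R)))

Subexpression sizes:
  R → 6
  π[c](R) → 6
  R → 6
  ρ[h/c](R) → 6
  (π[c](R) ⋈[c=e] ρ[h/c](R)) → 4
  σ[h<=6]((π[c](R) ⋈[c=e] ρ[h/c](R))) → 3

|E| = 3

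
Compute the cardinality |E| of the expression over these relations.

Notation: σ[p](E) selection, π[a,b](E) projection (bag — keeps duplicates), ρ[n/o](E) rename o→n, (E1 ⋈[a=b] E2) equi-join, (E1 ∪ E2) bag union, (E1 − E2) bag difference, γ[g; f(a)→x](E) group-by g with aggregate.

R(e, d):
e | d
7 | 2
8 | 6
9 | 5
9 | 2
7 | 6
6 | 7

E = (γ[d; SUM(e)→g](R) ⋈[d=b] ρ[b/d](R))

Per-node cardinality:
  R → 6
  γ[d; SUM(e)→g](R) → 4
  R → 6
  ρ[b/d](R) → 6
  (γ[d; SUM(e)→g](R) ⋈[d=b] ρ[b/d](R)) → 6

|E| = 6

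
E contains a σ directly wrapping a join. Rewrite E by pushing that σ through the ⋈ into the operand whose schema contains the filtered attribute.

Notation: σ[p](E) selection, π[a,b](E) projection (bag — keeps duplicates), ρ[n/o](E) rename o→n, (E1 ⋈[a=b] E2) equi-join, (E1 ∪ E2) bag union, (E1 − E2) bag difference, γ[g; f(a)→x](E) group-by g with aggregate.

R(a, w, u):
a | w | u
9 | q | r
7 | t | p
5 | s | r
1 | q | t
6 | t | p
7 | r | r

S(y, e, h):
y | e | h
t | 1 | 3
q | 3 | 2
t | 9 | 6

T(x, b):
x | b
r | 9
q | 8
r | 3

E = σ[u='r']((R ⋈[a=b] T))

σ filters on u, owned by the left side.
E' = (σ[u='r'](R) ⋈[a=b] T)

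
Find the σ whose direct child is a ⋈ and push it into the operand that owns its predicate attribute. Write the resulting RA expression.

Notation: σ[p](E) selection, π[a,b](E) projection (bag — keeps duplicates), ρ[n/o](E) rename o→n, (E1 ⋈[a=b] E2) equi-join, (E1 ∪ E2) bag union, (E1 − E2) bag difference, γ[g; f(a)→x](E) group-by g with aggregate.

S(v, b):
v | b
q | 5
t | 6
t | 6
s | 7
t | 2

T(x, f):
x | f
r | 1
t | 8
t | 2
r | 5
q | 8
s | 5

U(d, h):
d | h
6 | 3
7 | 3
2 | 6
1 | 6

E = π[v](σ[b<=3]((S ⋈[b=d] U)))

σ filters on b, owned by the left side.
E' = π[v]((σ[b<=3](S) ⋈[b=d] U))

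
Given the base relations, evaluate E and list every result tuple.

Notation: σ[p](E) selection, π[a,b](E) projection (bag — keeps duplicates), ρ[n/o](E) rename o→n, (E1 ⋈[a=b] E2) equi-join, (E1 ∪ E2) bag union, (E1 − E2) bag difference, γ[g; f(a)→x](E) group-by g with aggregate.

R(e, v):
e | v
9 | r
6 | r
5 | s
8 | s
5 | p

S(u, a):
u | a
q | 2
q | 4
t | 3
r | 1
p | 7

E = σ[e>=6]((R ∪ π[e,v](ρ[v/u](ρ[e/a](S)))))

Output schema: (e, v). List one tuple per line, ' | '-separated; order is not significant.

Stepwise |·|:
  R → 5
  S → 5
  ρ[e/a](S) → 5
  ρ[v/u](ρ[e/a](S)) → 5
  π[e,v](ρ[v/u](ρ[e/a](S))) → 5
  (R ∪ π[e,v](ρ[v/u](ρ[e/a](S)))) → 10
  σ[e>=6]((R ∪ π[e,v](ρ[v/u](ρ[e/a](S))))) → 4

== RESULT ==
e | v
6 | r
7 | p
8 | s
9 | r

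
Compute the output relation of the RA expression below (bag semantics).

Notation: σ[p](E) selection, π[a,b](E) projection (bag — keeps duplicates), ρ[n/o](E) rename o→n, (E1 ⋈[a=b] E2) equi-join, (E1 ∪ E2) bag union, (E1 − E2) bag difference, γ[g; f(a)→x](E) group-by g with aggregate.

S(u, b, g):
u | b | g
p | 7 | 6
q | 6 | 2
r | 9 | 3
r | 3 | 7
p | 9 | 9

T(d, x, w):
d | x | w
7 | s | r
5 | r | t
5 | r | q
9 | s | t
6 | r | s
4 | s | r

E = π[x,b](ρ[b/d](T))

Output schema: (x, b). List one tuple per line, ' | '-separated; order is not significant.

Per-node cardinality:
  T → 6
  ρ[b/d](T) → 6
  π[x,b](ρ[b/d](T)) → 6

== RESULT ==
x | b
r | 5
r | 5
r | 6
s | 4
s | 7
s | 9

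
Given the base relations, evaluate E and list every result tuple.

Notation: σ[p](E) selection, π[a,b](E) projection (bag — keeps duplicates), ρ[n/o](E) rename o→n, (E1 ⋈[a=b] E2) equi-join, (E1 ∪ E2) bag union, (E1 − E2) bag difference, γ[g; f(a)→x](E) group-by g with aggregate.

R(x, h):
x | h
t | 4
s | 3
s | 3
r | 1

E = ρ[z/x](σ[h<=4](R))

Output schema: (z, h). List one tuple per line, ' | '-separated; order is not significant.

Subexpression sizes:
  R → 4
  σ[h<=4](R) → 4
  ρ[z/x](σ[h<=4](R)) → 4

== RESULT ==
z | h
r | 1
s | 3
s | 3
t | 4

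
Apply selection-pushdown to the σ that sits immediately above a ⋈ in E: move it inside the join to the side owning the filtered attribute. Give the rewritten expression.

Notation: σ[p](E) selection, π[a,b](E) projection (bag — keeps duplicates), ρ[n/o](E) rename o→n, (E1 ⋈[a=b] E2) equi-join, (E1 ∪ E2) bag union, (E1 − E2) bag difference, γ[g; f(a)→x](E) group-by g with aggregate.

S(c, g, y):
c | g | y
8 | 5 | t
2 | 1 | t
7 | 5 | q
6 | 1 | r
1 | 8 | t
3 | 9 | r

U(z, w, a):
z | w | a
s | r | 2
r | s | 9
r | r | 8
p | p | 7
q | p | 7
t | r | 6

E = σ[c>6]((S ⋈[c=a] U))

σ filters on c, owned by the left side.
E' = (σ[c>6](S) ⋈[c=a] U)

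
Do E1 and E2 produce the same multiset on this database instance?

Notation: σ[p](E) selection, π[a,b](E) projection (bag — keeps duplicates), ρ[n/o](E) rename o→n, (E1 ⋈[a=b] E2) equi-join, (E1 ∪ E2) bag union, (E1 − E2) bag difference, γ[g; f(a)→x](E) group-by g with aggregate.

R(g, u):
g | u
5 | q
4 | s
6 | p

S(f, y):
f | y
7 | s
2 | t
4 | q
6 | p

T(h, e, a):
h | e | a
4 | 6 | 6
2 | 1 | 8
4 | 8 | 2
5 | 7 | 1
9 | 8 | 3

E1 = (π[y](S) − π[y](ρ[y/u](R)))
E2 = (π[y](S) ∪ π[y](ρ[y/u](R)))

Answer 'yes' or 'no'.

E1 subexpression sizes:
  S → 4
  π[y](S) → 4
  R → 3
  ρ[y/u](R) → 3
  π[y](ρ[y/u](R)) → 3
  (π[y](S) − π[y](ρ[y/u](R))) → 1
E2 subexpression sizes:
  S → 4
  π[y](S) → 4
  R → 3
  ρ[y/u](R) → 3
  π[y](ρ[y/u](R)) → 3
  (π[y](S) ∪ π[y](ρ[y/u](R))) → 7

E1 result:
y
t
E2 result:
y
p
p
q
q
s
s
t
Witness: ('q',) appears 0× in E1 but 2× in E2.

no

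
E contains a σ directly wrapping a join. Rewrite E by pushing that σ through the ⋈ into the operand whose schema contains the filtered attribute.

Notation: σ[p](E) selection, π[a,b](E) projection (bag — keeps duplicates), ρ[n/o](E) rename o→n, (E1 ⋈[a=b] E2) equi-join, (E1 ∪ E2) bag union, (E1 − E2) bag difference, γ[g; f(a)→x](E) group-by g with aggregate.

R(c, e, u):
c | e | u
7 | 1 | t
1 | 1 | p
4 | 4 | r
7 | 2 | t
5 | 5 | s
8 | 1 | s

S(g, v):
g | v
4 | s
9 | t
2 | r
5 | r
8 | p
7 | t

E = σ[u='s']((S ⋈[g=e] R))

σ filters on u, owned by the right side.
E' = (S ⋈[g=e] σ[u='s'](R))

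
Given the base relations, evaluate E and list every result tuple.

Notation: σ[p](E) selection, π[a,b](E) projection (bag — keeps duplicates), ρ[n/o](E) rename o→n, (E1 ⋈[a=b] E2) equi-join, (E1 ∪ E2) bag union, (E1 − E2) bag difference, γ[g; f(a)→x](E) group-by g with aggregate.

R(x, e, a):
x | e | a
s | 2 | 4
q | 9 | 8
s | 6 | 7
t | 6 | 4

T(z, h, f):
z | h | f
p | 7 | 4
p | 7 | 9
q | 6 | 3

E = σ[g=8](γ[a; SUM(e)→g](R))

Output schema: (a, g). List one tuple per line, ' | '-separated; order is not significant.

Stepwise |·|:
  R → 4
  γ[a; SUM(e)→g](R) → 3
  σ[g=8](γ[a; SUM(e)→g](R)) → 1

== RESULT ==
a | g
4 | 8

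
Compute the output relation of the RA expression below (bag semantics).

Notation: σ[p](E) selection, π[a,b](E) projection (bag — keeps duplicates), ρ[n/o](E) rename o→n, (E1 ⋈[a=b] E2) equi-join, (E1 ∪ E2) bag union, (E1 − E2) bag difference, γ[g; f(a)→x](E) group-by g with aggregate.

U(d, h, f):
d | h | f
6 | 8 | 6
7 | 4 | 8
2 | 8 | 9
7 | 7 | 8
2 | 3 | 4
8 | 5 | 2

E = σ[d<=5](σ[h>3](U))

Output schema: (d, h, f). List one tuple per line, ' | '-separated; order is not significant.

Stepwise |·|:
  U → 6
  σ[h>3](U) → 5
  σ[d<=5](σ[h>3](U)) → 1

== RESULT ==
d | h | f
2 | 8 | 9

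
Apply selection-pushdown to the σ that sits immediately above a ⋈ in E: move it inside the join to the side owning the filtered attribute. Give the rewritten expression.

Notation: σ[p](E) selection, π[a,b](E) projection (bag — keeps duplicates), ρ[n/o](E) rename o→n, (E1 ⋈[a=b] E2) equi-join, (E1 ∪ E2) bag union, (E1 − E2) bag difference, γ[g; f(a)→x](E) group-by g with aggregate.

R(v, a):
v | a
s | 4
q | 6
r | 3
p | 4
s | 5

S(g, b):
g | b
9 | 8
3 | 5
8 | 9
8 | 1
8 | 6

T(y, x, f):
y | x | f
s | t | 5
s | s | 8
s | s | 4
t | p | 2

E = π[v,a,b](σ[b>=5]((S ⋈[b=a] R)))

σ filters on b, owned by the left side.
E' = π[v,a,b]((σ[b>=5](S) ⋈[b=a] R))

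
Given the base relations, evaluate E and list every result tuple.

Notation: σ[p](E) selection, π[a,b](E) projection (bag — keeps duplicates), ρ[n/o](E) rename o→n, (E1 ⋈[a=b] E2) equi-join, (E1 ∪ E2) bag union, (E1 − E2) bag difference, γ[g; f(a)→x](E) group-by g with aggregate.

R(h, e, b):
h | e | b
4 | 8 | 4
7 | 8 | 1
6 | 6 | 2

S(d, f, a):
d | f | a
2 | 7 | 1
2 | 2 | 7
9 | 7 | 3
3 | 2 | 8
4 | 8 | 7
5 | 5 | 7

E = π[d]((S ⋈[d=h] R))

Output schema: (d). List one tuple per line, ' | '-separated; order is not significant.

Per-node cardinality:
  S → 6
  R → 3
  (S ⋈[d=h] R) → 1
  π[d]((S ⋈[d=h] R)) → 1

== RESULT ==
d
4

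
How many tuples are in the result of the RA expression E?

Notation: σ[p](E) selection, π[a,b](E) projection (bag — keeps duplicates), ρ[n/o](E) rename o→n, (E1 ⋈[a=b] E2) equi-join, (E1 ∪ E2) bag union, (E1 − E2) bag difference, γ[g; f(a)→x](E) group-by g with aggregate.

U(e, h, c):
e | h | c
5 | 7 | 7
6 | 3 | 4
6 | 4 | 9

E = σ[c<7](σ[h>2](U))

Row counts bottom-up:
  U → 3
  σ[h>2](U) → 3
  σ[c<7](σ[h>2](U)) → 1

|E| = 1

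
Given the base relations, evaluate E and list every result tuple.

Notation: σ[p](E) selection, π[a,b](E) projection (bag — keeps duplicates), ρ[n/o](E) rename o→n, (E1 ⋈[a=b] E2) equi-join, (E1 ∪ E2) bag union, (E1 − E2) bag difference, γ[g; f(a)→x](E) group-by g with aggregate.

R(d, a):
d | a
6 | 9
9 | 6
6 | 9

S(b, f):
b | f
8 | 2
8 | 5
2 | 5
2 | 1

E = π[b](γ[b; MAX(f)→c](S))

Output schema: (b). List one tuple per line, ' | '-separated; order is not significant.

Stepwise |·|:
  S → 4
  γ[b; MAX(f)→c](S) → 2
  π[b](γ[b; MAX(f)→c](S)) → 2

== RESULT ==
b
2
8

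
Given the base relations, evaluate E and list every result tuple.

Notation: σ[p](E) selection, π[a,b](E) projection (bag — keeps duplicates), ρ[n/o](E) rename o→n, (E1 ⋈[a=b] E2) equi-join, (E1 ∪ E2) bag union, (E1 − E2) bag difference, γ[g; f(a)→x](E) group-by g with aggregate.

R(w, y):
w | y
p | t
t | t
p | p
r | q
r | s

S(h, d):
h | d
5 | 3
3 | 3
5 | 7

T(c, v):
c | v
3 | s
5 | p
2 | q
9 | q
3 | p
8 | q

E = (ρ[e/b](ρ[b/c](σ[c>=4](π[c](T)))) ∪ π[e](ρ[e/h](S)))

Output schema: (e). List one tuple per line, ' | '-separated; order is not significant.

Stepwise |·|:
  T → 6
  π[c](T) → 6
  σ[c>=4](π[c](T)) → 3
  ρ[b/c](σ[c>=4](π[c](T))) → 3
  ρ[e/b](ρ[b/c](σ[c>=4](π[c](T)))) → 3
  S → 3
  ρ[e/h](S) → 3
  π[e](ρ[e/h](S)) → 3
  (ρ[e/b](ρ[b/c](σ[c>=4](π[c](T)))) ∪ π[e](ρ[e/h](S))) → 6

== RESULT ==
e
3
5
5
5
8
9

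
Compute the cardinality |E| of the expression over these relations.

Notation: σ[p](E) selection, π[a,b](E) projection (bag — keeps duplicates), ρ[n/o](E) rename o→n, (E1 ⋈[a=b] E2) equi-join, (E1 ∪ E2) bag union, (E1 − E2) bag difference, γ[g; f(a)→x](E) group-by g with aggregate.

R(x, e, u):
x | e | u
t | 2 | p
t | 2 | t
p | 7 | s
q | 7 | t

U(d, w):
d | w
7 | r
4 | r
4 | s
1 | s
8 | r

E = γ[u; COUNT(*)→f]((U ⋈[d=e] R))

Per-node cardinality:
  U → 5
  R → 4
  (U ⋈[d=e] R) → 2
  γ[u; COUNT(*)→f]((U ⋈[d=e] R)) → 2

|E| = 2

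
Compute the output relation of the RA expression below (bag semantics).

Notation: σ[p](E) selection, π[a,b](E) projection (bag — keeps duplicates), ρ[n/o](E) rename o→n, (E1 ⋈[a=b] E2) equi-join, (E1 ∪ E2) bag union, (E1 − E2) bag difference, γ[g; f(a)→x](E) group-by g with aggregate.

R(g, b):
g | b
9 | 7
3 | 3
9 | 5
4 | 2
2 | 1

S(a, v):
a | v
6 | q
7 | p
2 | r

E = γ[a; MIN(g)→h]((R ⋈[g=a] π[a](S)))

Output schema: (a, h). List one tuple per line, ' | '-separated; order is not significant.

Stepwise |·|:
  R → 5
  S → 3
  π[a](S) → 3
  (R ⋈[g=a] π[a](S)) → 1
  γ[a; MIN(g)→h]((R ⋈[g=a] π[a](S))) → 1

== RESULT ==
a | h
2 | 2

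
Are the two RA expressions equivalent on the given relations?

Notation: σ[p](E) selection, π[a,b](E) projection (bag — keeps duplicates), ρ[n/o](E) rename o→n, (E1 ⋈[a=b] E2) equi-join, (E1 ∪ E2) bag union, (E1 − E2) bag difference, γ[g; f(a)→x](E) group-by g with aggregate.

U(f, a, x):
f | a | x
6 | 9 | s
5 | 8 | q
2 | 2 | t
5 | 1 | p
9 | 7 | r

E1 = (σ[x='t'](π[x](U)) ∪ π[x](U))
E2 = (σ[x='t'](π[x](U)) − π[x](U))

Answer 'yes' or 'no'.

E1 row counts bottom-up:
  U → 5
  π[x](U) → 5
  σ[x='t'](π[x](U)) → 1
  U → 5
  π[x](U) → 5
  (σ[x='t'](π[x](U)) ∪ π[x](U)) → 6
E2 row counts bottom-up:
  U → 5
  π[x](U) → 5
  σ[x='t'](π[x](U)) → 1
  U → 5
  π[x](U) → 5
  (σ[x='t'](π[x](U)) − π[x](U)) → 0

E1 result:
x
p
q
r
s
t
t
E2 result:
x
(0 rows)
Witness: ('t',) appears 2× in E1 but 0× in E2.

no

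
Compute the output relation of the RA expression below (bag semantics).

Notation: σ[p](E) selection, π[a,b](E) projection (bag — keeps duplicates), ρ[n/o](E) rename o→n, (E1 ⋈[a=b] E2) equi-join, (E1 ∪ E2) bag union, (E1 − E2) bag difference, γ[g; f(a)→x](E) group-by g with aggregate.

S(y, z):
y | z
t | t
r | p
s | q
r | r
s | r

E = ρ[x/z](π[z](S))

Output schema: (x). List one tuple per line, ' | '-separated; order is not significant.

Per-node cardinality:
  S → 5
  π[z](S) → 5
  ρ[x/z](π[z](S)) → 5

== RESULT ==
x
p
q
r
r
t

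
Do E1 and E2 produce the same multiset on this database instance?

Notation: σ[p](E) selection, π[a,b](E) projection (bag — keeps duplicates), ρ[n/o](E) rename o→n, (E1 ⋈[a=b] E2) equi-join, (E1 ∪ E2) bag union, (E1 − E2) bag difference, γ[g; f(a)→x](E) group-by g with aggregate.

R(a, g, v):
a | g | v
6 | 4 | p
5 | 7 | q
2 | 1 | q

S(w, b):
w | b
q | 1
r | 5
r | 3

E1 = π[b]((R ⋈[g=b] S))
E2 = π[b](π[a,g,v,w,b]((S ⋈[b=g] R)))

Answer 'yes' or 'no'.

E1 stepwise |·|:
  R → 3
  S → 3
  (R ⋈[g=b] S) → 1
  π[b]((R ⋈[g=b] S)) → 1
E2 stepwise |·|:
  S → 3
  R → 3
  (S ⋈[b=g] R) → 1
  π[a,g,v,w,b]((S ⋈[b=g] R)) → 1
  π[b](π[a,g,v,w,b]((S ⋈[b=g] R))) → 1

E1 and E2 produce the same multiset:
b
1

yes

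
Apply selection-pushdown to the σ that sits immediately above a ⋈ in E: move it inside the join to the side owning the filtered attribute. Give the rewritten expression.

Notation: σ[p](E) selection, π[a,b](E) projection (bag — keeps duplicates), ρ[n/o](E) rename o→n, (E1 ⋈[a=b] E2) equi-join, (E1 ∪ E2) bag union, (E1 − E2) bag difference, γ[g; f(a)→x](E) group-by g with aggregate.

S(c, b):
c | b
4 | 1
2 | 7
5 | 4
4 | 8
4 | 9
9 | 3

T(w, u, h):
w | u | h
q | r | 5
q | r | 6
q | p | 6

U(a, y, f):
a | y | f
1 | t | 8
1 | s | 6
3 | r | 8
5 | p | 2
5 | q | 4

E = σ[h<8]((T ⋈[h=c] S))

σ filters on h, owned by the left side.
E' = (σ[h<8](T) ⋈[h=c] S)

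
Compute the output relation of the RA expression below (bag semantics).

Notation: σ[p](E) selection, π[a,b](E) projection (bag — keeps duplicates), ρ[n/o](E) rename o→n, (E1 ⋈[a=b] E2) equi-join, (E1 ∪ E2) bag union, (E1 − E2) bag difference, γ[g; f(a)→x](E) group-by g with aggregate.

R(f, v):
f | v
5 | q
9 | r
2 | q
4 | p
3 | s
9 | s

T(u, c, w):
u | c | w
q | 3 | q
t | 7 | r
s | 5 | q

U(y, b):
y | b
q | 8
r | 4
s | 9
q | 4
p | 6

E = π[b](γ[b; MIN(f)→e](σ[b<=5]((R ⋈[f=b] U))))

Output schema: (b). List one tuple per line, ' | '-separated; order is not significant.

Stepwise |·|:
  R → 6
  U → 5
  (R ⋈[f=b] U) → 4
  σ[b<=5]((R ⋈[f=b] U)) → 2
  γ[b; MIN(f)→e](σ[b<=5]((R ⋈[f=b] U))) → 1
  π[b](γ[b; MIN(f)→e](σ[b<=5]((R ⋈[f=b] U)))) → 1

== RESULT ==
b
4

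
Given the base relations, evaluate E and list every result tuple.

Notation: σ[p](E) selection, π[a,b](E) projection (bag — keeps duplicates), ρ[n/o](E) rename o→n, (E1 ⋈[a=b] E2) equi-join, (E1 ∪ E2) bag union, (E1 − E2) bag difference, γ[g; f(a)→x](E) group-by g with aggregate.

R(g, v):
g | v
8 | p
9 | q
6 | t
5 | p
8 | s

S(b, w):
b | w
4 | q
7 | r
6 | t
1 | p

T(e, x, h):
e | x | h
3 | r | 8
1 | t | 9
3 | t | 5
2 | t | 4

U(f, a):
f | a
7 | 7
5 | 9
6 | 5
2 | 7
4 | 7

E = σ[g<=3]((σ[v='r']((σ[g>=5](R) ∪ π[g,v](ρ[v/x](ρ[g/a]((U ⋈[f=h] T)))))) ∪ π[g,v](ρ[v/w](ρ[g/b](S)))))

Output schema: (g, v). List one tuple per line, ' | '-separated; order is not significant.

Stepwise |·|:
  R → 5
  σ[g>=5](R) → 5
  U → 5
  T → 4
  (U ⋈[f=h] T) → 2
  ρ[g/a]((U ⋈[f=h] T)) → 2
  ρ[v/x](ρ[g/a]((U ⋈[f=h] T))) → 2
  π[g,v](ρ[v/x](ρ[g/a]((U ⋈[f=h] T)))) → 2
  (σ[g>=5](R) ∪ π[g,v](ρ[v/x](ρ[g/a]((U ⋈[f=h] T))))) → 7
  σ[v='r']((σ[g>=5](R) ∪ π[g,v](ρ[v/x](ρ[g/a]((U ⋈[f=h] T)))))) → 0
  S → 4
  ρ[g/b](S) → 4
  ρ[v/w](ρ[g/b](S)) → 4
  π[g,v](ρ[v/w](ρ[g/b](S))) → 4
  (σ[v='r']((σ[g>=5](R) ∪ π[g,v](ρ[v/x](ρ[g/a]((U ⋈[f=h] T)))))) ∪ π[g,v](ρ[v/w](ρ[g/b](S)))) → 4
  σ[g<=3]((σ[v='r']((σ[g>=5](R) ∪ π[g,v](ρ[v/x](ρ[g/a]((U ⋈[f=h] T)))))) ∪ π[g,v](ρ[v/w](ρ[g/b](S))))) → 1

== RESULT ==
g | v
1 | p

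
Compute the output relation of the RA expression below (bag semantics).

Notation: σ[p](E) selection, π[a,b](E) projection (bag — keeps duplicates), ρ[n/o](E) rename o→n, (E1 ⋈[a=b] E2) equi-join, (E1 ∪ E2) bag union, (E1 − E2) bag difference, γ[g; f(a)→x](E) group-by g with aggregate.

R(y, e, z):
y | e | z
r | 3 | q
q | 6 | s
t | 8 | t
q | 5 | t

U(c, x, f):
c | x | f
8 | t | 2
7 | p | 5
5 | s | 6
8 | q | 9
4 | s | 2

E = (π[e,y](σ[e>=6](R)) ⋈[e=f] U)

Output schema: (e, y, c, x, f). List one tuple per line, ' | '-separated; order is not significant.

Row counts bottom-up:
  R → 4
  σ[e>=6](R) → 2
  π[e,y](σ[e>=6](R)) → 2
  U → 5
  (π[e,y](σ[e>=6](R)) ⋈[e=f] U) → 1

== RESULT ==
e | y | c | x | f
6 | q | 5 | s | 6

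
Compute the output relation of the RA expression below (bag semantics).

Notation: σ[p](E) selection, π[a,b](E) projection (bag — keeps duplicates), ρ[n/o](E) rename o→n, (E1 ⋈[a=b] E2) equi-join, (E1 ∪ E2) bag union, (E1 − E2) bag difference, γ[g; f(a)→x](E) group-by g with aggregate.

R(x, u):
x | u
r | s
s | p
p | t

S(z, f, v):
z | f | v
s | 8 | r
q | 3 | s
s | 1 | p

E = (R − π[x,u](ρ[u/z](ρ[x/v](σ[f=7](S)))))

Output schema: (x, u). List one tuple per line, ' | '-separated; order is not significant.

Per-node cardinality:
  R → 3
  S → 3
  σ[f=7](S) → 0
  ρ[x/v](σ[f=7](S)) → 0
  ρ[u/z](ρ[x/v](σ[f=7](S))) → 0
  π[x,u](ρ[u/z](ρ[x/v](σ[f=7](S)))) → 0
  (R − π[x,u](ρ[u/z](ρ[x/v](σ[f=7](S))))) → 3

== RESULT ==
x | u
p | t
r | s
s | p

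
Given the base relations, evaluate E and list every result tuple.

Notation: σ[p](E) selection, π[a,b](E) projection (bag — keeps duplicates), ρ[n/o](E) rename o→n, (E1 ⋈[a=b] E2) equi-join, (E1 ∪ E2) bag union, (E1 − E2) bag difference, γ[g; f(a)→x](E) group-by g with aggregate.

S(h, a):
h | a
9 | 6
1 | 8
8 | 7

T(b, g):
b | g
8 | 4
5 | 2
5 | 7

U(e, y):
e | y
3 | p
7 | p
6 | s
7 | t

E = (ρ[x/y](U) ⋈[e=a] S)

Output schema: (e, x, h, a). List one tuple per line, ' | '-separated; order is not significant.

Stepwise |·|:
  U → 4
  ρ[x/y](U) → 4
  S → 3
  (ρ[x/y](U) ⋈[e=a] S) → 3

== RESULT ==
e | x | h | a
6 | s | 9 | 6
7 | p | 8 | 7
7 | t | 8 | 7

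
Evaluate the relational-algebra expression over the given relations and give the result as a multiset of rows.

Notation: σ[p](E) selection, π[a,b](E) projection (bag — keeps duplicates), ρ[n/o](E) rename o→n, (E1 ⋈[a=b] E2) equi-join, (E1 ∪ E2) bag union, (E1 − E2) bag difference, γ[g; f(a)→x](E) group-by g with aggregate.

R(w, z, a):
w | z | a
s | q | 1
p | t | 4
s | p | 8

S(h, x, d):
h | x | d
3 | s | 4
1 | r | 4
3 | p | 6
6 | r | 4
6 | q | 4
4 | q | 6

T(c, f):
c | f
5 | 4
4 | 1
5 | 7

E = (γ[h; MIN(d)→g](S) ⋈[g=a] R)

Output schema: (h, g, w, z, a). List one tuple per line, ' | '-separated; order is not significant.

Row counts bottom-up:
  S → 6
  γ[h; MIN(d)→g](S) → 4
  R → 3
  (γ[h; MIN(d)→g](S) ⋈[g=a] R) → 3

== RESULT ==
h | g | w | z | a
1 | 4 | p | t | 4
3 | 4 | p | t | 4
6 | 4 | p | t | 4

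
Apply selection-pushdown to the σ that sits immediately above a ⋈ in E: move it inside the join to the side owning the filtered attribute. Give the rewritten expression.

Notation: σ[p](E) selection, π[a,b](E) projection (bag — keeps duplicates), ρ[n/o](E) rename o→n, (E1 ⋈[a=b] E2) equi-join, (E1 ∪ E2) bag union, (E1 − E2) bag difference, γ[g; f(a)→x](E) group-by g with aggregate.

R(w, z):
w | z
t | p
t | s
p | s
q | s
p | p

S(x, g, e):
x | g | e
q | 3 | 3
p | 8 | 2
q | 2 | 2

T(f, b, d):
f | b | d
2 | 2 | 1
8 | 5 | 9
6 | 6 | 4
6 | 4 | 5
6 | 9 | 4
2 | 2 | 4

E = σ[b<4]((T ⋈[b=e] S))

σ filters on b, owned by the left side.
E' = (σ[b<4](T) ⋈[b=e] S)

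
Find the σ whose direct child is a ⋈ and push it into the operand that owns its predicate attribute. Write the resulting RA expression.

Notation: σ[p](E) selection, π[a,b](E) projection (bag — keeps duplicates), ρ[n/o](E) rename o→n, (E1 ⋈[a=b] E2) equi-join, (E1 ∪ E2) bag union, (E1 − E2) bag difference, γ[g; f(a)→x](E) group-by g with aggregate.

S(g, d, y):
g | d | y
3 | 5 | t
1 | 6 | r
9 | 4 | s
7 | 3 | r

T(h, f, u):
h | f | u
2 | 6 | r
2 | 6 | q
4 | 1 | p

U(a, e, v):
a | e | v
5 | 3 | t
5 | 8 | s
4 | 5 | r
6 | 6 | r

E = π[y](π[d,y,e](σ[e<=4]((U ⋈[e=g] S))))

σ filters on e, owned by the left side.
E' = π[y](π[d,y,e]((σ[e<=4](U) ⋈[e=g] S)))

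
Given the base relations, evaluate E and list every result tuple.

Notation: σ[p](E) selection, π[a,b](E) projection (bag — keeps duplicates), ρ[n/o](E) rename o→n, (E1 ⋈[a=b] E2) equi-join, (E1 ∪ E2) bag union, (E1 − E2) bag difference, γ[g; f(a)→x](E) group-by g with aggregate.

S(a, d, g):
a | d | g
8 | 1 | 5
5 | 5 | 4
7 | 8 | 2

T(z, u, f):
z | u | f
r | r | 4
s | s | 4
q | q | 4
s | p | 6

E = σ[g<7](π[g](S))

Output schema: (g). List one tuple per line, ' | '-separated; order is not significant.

Per-node cardinality:
  S → 3
  π[g](S) → 3
  σ[g<7](π[g](S)) → 3

== RESULT ==
g
2
4
5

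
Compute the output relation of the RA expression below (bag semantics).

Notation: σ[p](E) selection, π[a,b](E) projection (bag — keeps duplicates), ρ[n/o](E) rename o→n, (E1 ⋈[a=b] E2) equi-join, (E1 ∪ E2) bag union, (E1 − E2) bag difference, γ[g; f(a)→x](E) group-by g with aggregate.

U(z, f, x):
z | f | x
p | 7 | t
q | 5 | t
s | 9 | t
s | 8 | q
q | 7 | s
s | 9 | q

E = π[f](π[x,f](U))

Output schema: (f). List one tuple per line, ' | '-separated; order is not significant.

Row counts bottom-up:
  U → 6
  π[x,f](U) → 6
  π[f](π[x,f](U)) → 6

== RESULT ==
f
5
7
7
8
9
9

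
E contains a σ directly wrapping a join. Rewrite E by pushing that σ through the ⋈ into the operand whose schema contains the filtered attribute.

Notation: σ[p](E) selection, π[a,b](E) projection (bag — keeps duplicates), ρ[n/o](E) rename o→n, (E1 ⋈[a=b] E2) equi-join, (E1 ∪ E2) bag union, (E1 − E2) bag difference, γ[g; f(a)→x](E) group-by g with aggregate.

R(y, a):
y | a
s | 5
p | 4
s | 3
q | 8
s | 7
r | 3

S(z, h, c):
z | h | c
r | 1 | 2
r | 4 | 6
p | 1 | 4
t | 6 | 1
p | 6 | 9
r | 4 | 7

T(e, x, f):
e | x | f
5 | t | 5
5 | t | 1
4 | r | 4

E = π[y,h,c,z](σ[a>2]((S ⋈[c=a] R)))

σ filters on a, owned by the right side.
E' = π[y,h,c,z]((S ⋈[c=a] σ[a>2](R)))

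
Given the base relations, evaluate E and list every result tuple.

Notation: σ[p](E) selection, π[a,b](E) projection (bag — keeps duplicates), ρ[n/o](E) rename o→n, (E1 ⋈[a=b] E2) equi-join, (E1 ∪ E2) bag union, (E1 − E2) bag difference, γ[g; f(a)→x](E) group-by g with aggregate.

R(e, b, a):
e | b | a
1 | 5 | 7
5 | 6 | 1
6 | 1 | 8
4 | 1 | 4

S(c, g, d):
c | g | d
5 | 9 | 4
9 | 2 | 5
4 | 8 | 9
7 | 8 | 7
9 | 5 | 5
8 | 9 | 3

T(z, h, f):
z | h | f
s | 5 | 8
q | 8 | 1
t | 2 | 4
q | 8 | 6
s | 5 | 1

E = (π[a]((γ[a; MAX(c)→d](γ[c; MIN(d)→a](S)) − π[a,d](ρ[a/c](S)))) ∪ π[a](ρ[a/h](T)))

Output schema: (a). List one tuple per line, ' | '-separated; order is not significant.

Per-node cardinality:
  S → 6
  γ[c; MIN(d)→a](S) → 5
  γ[a; MAX(c)→d](γ[c; MIN(d)→a](S)) → 5
  S → 6
  ρ[a/c](S) → 6
  π[a,d](ρ[a/c](S)) → 6
  (γ[a; MAX(c)→d](γ[c; MIN(d)→a](S)) − π[a,d](ρ[a/c](S))) → 4
  π[a]((γ[a; MAX(c)→d](γ[c; MIN(d)→a](S)) − π[a,d](ρ[a/c](S)))) → 4
  T → 5
  ρ[a/h](T) → 5
  π[a](ρ[a/h](T)) → 5
  (π[a]((γ[a; MAX(c)→d](γ[c; MIN(d)→a](S)) − π[a,d](ρ[a/c](S)))) ∪ π[a](ρ[a/h](T))) → 9

== RESULT ==
a
2
3
4
5
5
5
8
8
9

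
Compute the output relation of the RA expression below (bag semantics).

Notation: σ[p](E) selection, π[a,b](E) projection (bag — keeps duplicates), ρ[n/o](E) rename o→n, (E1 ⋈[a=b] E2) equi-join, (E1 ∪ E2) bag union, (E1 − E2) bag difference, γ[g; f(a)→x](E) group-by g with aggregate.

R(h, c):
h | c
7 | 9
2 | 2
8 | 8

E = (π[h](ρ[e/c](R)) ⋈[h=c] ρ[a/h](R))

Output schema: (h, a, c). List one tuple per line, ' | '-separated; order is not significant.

Row counts bottom-up:
  R → 3
  ρ[e/c](R) → 3
  π[h](ρ[e/c](R)) → 3
  R → 3
  ρ[a/h](R) → 3
  (π[h](ρ[e/c](R)) ⋈[h=c] ρ[a/h](R)) → 2

== RESULT ==
h | a | c
2 | 2 | 2
8 | 8 | 8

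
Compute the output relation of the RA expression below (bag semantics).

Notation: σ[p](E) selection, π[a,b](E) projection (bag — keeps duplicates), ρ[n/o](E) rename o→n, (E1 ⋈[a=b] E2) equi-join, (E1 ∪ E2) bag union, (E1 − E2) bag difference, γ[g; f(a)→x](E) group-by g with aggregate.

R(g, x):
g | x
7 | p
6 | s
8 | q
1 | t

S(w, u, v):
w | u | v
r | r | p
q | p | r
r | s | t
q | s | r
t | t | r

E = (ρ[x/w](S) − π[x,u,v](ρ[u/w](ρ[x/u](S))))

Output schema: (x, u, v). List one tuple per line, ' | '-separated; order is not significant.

Subexpression sizes:
  S → 5
  ρ[x/w](S) → 5
  S → 5
  ρ[x/u](S) → 5
  ρ[u/w](ρ[x/u](S)) → 5
  π[x,u,v](ρ[u/w](ρ[x/u](S))) → 5
  (ρ[x/w](S) − π[x,u,v](ρ[u/w](ρ[x/u](S)))) → 3

== RESULT ==
x | u | v
q | p | r
q | s | r
r | s | t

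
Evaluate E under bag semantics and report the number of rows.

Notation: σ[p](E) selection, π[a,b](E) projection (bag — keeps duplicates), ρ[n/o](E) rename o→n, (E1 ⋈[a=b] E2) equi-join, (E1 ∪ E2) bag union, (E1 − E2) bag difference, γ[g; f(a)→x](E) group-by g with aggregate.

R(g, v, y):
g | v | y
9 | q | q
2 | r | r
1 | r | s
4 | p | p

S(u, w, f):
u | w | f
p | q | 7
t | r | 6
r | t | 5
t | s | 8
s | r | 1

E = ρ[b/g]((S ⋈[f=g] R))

Subexpression sizes:
  S → 5
  R → 4
  (S ⋈[f=g] R) → 1
  ρ[b/g]((S ⋈[f=g] R)) → 1

|E| = 1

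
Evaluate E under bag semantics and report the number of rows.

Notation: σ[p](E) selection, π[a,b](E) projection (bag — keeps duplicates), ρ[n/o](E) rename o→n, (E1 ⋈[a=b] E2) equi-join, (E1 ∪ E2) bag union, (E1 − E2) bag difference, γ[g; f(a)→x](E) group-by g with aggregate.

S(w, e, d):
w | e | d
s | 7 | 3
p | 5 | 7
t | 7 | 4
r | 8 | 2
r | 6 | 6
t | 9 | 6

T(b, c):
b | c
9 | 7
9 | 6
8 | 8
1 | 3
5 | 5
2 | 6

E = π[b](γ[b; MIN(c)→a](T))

Row counts bottom-up:
  T → 6
  γ[b; MIN(c)→a](T) → 5
  π[b](γ[b; MIN(c)→a](T)) → 5

|E| = 5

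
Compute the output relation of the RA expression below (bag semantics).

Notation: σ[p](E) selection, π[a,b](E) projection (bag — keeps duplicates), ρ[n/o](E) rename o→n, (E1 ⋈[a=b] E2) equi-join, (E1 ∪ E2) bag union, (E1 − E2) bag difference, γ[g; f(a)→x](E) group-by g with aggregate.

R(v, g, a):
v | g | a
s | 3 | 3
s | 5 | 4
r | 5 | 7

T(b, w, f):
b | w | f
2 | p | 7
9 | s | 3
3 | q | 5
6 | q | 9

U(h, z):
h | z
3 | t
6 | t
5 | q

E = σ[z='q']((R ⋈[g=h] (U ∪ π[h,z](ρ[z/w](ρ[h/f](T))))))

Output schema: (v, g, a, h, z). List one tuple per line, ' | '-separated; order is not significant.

Subexpression sizes:
  R → 3
  U → 3
  T → 4
  ρ[h/f](T) → 4
  ρ[z/w](ρ[h/f](T)) → 4
  π[h,z](ρ[z/w](ρ[h/f](T))) → 4
  (U ∪ π[h,z](ρ[z/w](ρ[h/f](T)))) → 7
  (R ⋈[g=h] (U ∪ π[h,z](ρ[z/w](ρ[h/f](T))))) → 6
  σ[z='q']((R ⋈[g=h] (U ∪ π[h,z](ρ[z/w](ρ[h/f](T)))))) → 4

== RESULT ==
v | g | a | h | z
r | 5 | 7 | 5 | q
r | 5 | 7 | 5 | q
s | 5 | 4 | 5 | q
s | 5 | 4 | 5 | q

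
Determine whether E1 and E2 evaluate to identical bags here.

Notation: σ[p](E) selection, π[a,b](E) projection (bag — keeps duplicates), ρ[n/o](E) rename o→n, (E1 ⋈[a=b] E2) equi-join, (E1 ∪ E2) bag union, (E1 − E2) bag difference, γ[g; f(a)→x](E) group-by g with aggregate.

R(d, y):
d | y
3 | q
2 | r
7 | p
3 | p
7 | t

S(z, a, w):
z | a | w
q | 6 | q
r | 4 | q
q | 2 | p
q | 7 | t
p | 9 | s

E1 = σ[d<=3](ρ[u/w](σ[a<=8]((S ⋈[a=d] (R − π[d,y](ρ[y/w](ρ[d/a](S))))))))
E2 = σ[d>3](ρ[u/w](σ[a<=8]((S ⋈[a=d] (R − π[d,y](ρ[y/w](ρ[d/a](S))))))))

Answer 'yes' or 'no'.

E1 row counts bottom-up:
  S → 5
  R → 5
  S → 5
  ρ[d/a](S) → 5
  ρ[y/w](ρ[d/a](S)) → 5
  π[d,y](ρ[y/w](ρ[d/a](S))) → 5
  (R − π[d,y](ρ[y/w](ρ[d/a](S)))) → 4
  (S ⋈[a=d] (R − π[d,y](ρ[y/w](ρ[d/a](S))))) → 2
  σ[a<=8]((S ⋈[a=d] (R − π[d,y](ρ[y/w](ρ[d/a](S)))))) → 2
  ρ[u/w](σ[a<=8]((S ⋈[a=d] (R − π[d,y](ρ[y/w](ρ[d/a](S))))))) → 2
  σ[d<=3](ρ[u/w](σ[a<=8]((S ⋈[a=d] (R − π[d,y](ρ[y/w](ρ[d/a](S)))))))) → 1
E2 row counts bottom-up:
  S → 5
  R → 5
  S → 5
  ρ[d/a](S) → 5
  ρ[y/w](ρ[d/a](S)) → 5
  π[d,y](ρ[y/w](ρ[d/a](S))) → 5
  (R − π[d,y](ρ[y/w](ρ[d/a](S)))) → 4
  (S ⋈[a=d] (R − π[d,y](ρ[y/w](ρ[d/a](S))))) → 2
  σ[a<=8]((S ⋈[a=d] (R − π[d,y](ρ[y/w](ρ[d/a](S)))))) → 2
  ρ[u/w](σ[a<=8]((S ⋈[a=d] (R − π[d,y](ρ[y/w](ρ[d/a](S))))))) → 2
  σ[d>3](ρ[u/w](σ[a<=8]((S ⋈[a=d] (R − π[d,y](ρ[y/w](ρ[d/a](S)))))))) → 1

E1 result:
z | a | u | d | y
q | 2 | p | 2 | r
E2 result:
z | a | u | d | y
q | 7 | t | 7 | p
Witness: ('q', 7, 't', 7, 'p') appears 0× in E1 but 1× in E2.

no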